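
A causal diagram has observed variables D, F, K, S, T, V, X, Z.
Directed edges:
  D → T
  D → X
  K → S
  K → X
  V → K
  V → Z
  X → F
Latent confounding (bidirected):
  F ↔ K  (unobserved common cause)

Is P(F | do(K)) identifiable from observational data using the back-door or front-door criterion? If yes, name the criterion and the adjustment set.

P(F|do(K)): frontdoor, adjust for {X}.

desc(K)\{K}={F,S,X}; candidates ⊆ {D,T,V,Z}.
K↔F: latent back-door arc(s) into K.
size 0: {}; under {} K still reaches {F,V,Z} ∋ F.
size 1: {D}, {T}, {V} …(+1); under {D} K still reaches {F,V,Z} ∋ F.
size 2: {D,T}, {D,V}, {D,Z} …(+3); under {D,T} K still reaches {F,V,Z} ∋ F.
K↔F cannot be blocked by any observed set — no back-door set.
{X}: (i) intercepts every directed K→F path; (ii) no back-door K→{X}; (iii) {K} blocks every back-door {X}→F. Front-door holds.
P(F|do(K)) = Σ_{X} P(X|K) Σ_{K'} P(F|X,K')P(K').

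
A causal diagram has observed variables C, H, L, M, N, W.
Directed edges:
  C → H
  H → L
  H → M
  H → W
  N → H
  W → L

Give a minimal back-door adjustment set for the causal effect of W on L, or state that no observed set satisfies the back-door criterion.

W→L: minimal back-door set {H}.

desc(W)\{W}={L}; candidates ⊆ {C,H,M,N}.
size 0: {}; under {} W still reaches {C,H,L,M,N} ∋ L.
{H}: W⊥L given {H} in G with W→· removed — back-door holds.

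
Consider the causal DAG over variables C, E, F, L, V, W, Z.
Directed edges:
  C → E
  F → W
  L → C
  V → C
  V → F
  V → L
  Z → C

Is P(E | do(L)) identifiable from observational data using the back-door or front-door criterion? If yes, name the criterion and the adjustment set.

desc(L)\{L}={C,E}; candidates ⊆ {F,V,W,Z}.
size 0: {}; under {} L still reaches {C,E,F,V,W} ∋ E.
{V}: L⊥E given {V} in G with L→· removed — back-door holds.
P(E|do(L)) = Σ_{V} P(E|L,V)·P(V).

P(E|do(L)): backdoor, adjust for {V}.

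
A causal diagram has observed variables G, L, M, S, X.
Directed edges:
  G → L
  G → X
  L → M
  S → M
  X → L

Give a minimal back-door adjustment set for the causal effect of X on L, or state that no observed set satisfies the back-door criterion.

X→L: minimal back-door set {G}.

desc(X)\{X}={L,M}; candidates ⊆ {G,S}.
size 0: {}; under {} X still reaches {G,L,M} ∋ L.
{G}: X⊥L given {G} in G with X→· removed — back-door holds.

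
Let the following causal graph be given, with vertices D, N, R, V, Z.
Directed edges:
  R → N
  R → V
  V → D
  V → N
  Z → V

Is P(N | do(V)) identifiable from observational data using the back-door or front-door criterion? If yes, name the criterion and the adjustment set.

desc(V)\{V}={D,N}; candidates ⊆ {R,Z}.
size 0: {}; under {} V still reaches {N,R,Z} ∋ N.
{R}: V⊥N given {R} in G with V→· removed — back-door holds.
P(N|do(V)) = Σ_{R} P(N|V,R)·P(R).

P(N|do(V)): backdoor, adjust for {R}.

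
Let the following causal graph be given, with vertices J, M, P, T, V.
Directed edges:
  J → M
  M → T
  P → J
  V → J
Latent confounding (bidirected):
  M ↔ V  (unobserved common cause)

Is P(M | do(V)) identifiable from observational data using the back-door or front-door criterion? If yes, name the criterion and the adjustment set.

desc(V)\{V}={J,M,T}; candidates ⊆ {P}.
V↔M: latent back-door arc(s) into V.
size 0: {}; under {} V still reaches {M,T} ∋ M.
size 1: {P}; under {P} V still reaches {M,T} ∋ M.
V↔M cannot be blocked by any observed set — no back-door set.
{J}: (i) intercepts every directed V→M path; (ii) no back-door V→{J}; (iii) {V} blocks every back-door {J}→M. Front-door holds.
P(M|do(V)) = Σ_{J} P(J|V) Σ_{V'} P(M|J,V')P(V').

P(M|do(V)): frontdoor, adjust for {J}.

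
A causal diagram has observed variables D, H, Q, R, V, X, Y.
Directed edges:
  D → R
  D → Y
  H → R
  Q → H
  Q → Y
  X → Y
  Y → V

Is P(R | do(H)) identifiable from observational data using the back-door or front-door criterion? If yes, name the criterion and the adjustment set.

desc(H)\{H}={R}; candidates ⊆ {D,Q,V,X,Y}.
∅: H⊥R given ∅ in G with H→· removed — back-door holds.
P(R|do(H)) = P(R|H) — no adjustment needed.

P(R|do(H)): backdoor, adjust for ∅.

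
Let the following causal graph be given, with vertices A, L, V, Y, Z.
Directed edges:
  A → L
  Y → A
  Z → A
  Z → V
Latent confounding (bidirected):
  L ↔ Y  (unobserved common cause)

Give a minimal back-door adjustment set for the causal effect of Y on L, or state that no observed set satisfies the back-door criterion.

Y→L: no observed back-door set.

desc(Y)\{Y}={A,L}; candidates ⊆ {V,Z}.
Y↔L: latent back-door arc(s) into Y.
size 0: {}; under {} Y still reaches {L} ∋ L.
size 1: {V}, {Z}; under {V} Y still reaches {L} ∋ L.
size 2: {V,Z}; under {V,Z} Y still reaches {L} ∋ L.
Y↔L cannot be blocked by any observed set — no back-door set.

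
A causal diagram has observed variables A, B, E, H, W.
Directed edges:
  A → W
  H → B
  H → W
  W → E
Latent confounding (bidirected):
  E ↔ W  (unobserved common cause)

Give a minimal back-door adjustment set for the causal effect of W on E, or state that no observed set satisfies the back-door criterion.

W→E: no observed back-door set.

desc(W)\{W}={E}; candidates ⊆ {A,B,H}.
W↔E: latent back-door arc(s) into W.
size 0: {}; under {} W still reaches {A,B,E,H} ∋ E.
size 1: {A}, {B}, {H}; under {A} W still reaches {B,E,H} ∋ E.
size 2: {A,B}, {A,H}, {B,H}; under {A,B} W still reaches {E,H} ∋ E.
W↔E cannot be blocked by any observed set — no back-door set.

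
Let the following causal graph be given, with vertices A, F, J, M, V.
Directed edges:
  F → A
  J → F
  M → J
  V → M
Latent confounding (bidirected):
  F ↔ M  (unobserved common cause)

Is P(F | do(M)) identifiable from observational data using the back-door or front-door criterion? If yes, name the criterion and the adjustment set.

P(F|do(M)): frontdoor, adjust for {J}.

desc(M)\{M}={A,F,J}; candidates ⊆ {V}.
M↔F: latent back-door arc(s) into M.
size 0: {}; under {} M still reaches {A,F,V} ∋ F.
size 1: {V}; under {V} M still reaches {A,F} ∋ F.
M↔F cannot be blocked by any observed set — no back-door set.
{J}: (i) intercepts every directed M→F path; (ii) no back-door M→{J}; (iii) {M} blocks every back-door {J}→F. Front-door holds.
P(F|do(M)) = Σ_{J} P(J|M) Σ_{M'} P(F|J,M')P(M').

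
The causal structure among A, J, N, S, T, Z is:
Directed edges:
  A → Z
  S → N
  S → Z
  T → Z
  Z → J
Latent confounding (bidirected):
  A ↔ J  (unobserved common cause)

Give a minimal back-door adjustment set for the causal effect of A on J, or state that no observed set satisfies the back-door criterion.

A→J: no observed back-door set.

desc(A)\{A}={J,Z}; candidates ⊆ {N,S,T}.
A↔J: latent back-door arc(s) into A.
size 0: {}; under {} A still reaches {J} ∋ J.
size 1: {N}, {S}, {T}; under {N} A still reaches {J} ∋ J.
size 2: {N,S}, {N,T}, {S,T}; under {N,S} A still reaches {J} ∋ J.
A↔J cannot be blocked by any observed set — no back-door set.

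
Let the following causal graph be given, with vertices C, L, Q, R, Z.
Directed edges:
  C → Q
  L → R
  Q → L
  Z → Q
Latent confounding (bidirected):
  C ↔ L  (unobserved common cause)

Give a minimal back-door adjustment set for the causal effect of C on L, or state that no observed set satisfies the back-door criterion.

desc(C)\{C}={L,Q,R}; candidates ⊆ {Z}.
C↔L: latent back-door arc(s) into C.
size 0: {}; under {} C still reaches {L,R} ∋ L.
size 1: {Z}; under {Z} C still reaches {L,R} ∋ L.
C↔L cannot be blocked by any observed set — no back-door set.

C→L: no observed back-door set.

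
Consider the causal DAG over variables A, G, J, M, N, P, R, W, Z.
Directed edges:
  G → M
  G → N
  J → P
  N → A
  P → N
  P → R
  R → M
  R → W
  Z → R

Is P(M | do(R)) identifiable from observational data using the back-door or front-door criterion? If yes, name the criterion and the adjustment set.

desc(R)\{R}={M,W}; candidates ⊆ {A,G,J,N,P,Z}.
∅: R⊥M given ∅ in G with R→· removed — back-door holds.
P(M|do(R)) = P(M|R) — no adjustment needed.

P(M|do(R)): backdoor, adjust for ∅.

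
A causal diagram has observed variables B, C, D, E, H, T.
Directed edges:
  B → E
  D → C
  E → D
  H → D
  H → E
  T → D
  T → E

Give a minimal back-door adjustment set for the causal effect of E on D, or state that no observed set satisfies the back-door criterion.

E→D: minimal back-door set {H, T}.

desc(E)\{E}={C,D}; candidates ⊆ {B,H,T}.
size 0: {}; under {} E still reaches {B,C,D,H,T} ∋ D.
size 1: {B}, {H}, {T}; under {B} E still reaches {C,D,H,T} ∋ D.
{H,T}: E⊥D given {H,T} in G with E→· removed — back-door holds.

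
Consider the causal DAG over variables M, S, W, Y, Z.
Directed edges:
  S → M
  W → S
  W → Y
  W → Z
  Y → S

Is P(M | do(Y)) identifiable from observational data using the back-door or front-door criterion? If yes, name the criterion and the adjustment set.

P(M|do(Y)): backdoor, adjust for {W}.

desc(Y)\{Y}={M,S}; candidates ⊆ {W,Z}.
size 0: {}; under {} Y still reaches {M,S,W,Z} ∋ M.
{W}: Y⊥M given {W} in G with Y→· removed — back-door holds.
P(M|do(Y)) = Σ_{W} P(M|Y,W)·P(W).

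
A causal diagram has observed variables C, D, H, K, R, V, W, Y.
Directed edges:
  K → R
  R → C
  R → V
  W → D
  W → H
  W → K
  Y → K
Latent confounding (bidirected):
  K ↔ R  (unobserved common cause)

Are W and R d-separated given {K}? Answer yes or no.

No — W and R are d-connected given {K}.

Bayes-Ball from W | {K} reaches {C,D,H,R,V,Y}.
R ∈ reach(W|{K}) ⇒ W ⊥̸ R | {K}.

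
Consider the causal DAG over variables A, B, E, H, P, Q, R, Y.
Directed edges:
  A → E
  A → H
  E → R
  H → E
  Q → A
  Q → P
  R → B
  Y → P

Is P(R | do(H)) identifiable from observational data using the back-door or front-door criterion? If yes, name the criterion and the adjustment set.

desc(H)\{H}={B,E,R}; candidates ⊆ {A,P,Q,Y}.
size 0: {}; under {} H still reaches {A,B,E,P,Q,R} ∋ R.
{A}: H⊥R given {A} in G with H→· removed — back-door holds.
P(R|do(H)) = Σ_{A} P(R|H,A)·P(A).

P(R|do(H)): backdoor, adjust for {A}.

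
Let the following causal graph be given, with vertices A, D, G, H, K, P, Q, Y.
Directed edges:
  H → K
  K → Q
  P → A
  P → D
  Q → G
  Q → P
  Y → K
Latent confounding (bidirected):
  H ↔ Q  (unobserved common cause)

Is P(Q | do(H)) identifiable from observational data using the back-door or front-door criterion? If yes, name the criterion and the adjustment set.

desc(H)\{H}={A,D,G,K,P,Q}; candidates ⊆ {Y}.
H↔Q: latent back-door arc(s) into H.
size 0: {}; under {} H still reaches {A,D,G,P,Q} ∋ Q.
size 1: {Y}; under {Y} H still reaches {A,D,G,P,Q} ∋ Q.
H↔Q cannot be blocked by any observed set — no back-door set.
{K}: (i) intercepts every directed H→Q path; (ii) no back-door H→{K}; (iii) {H} blocks every back-door {K}→Q. Front-door holds.
P(Q|do(H)) = Σ_{K} P(K|H) Σ_{H'} P(Q|K,H')P(H').

P(Q|do(H)): frontdoor, adjust for {K}.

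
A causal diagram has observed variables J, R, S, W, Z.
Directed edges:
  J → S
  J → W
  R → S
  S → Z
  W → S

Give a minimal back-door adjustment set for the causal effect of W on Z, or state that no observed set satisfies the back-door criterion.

W→Z: minimal back-door set {J}.

desc(W)\{W}={S,Z}; candidates ⊆ {J,R}.
size 0: {}; under {} W still reaches {J,S,Z} ∋ Z.
{J}: W⊥Z given {J} in G with W→· removed — back-door holds.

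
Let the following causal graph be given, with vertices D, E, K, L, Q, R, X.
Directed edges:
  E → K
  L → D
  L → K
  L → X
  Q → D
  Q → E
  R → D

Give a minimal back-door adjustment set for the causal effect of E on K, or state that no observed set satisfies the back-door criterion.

E→K: minimal back-door set ∅.

desc(E)\{E}={K}; candidates ⊆ {D,L,Q,R,X}.
∅: E⊥K given ∅ in G with E→· removed — back-door holds.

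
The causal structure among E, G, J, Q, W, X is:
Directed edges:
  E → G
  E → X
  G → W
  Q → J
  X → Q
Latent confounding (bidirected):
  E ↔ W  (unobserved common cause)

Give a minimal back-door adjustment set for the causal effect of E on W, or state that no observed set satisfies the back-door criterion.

desc(E)\{E}={G,J,Q,W,X}; candidates ⊆ {—}.
E↔W: latent back-door arc(s) into E.
size 0: {}; under {} E still reaches {W} ∋ W.
E↔W cannot be blocked by any observed set — no back-door set.

E→W: no observed back-door set.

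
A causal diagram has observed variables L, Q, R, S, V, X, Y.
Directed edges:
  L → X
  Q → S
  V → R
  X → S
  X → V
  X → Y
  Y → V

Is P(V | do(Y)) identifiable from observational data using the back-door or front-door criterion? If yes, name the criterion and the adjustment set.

P(V|do(Y)): backdoor, adjust for {X}.

desc(Y)\{Y}={R,V}; candidates ⊆ {L,Q,S,X}.
size 0: {}; under {} Y still reaches {L,R,S,V,X} ∋ V.
{X}: Y⊥V given {X} in G with Y→· removed — back-door holds.
P(V|do(Y)) = Σ_{X} P(V|Y,X)·P(X).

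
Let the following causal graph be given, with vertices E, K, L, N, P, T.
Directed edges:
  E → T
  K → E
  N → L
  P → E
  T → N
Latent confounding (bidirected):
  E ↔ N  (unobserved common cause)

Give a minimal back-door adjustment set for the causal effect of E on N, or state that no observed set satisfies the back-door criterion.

E→N: no observed back-door set.

desc(E)\{E}={L,N,T}; candidates ⊆ {K,P}.
E↔N: latent back-door arc(s) into E.
size 0: {}; under {} E still reaches {K,L,N,P} ∋ N.
size 1: {K}, {P}; under {K} E still reaches {L,N,P} ∋ N.
size 2: {K,P}; under {K,P} E still reaches {L,N} ∋ N.
E↔N cannot be blocked by any observed set — no back-door set.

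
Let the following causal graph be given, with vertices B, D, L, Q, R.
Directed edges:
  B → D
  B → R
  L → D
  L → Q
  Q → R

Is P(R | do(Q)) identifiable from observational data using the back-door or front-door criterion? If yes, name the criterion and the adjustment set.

P(R|do(Q)): backdoor, adjust for ∅.

desc(Q)\{Q}={R}; candidates ⊆ {B,D,L}.
∅: Q⊥R given ∅ in G with Q→· removed — back-door holds.
P(R|do(Q)) = P(R|Q) — no adjustment needed.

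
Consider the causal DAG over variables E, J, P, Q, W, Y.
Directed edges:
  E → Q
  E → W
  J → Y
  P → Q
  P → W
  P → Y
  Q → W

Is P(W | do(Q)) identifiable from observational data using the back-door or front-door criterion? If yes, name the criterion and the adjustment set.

P(W|do(Q)): backdoor, adjust for {E, P}.

desc(Q)\{Q}={W}; candidates ⊆ {E,J,P,Y}.
size 0: {}; under {} Q still reaches {E,P,W,Y} ∋ W.
size 1: {E}, {J}, {P} …(+1); under {E} Q still reaches {P,W,Y} ∋ W.
{E,P}: Q⊥W given {E,P} in G with Q→· removed — back-door holds.
P(W|do(Q)) = Σ_{E,P} P(W|Q,E,P)·P(E,P).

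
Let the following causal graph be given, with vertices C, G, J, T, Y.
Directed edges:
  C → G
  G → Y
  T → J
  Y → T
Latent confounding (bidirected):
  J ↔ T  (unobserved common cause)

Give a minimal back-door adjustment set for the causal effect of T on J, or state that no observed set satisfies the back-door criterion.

T→J: no observed back-door set.

desc(T)\{T}={J}; candidates ⊆ {C,G,Y}.
T↔J: latent back-door arc(s) into T.
size 0: {}; under {} T still reaches {C,G,J,Y} ∋ J.
size 1: {C}, {G}, {Y}; under {C} T still reaches {G,J,Y} ∋ J.
size 2: {C,G}, {C,Y}, {G,Y}; under {C,G} T still reaches {J,Y} ∋ J.
T↔J cannot be blocked by any observed set — no back-door set.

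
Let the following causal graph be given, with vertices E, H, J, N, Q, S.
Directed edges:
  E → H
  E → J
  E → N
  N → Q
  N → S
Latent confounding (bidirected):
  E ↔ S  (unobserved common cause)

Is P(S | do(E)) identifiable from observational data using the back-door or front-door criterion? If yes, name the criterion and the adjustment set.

P(S|do(E)): frontdoor, adjust for {N}.

desc(E)\{E}={H,J,N,Q,S}; candidates ⊆ {—}.
E↔S: latent back-door arc(s) into E.
size 0: {}; under {} E still reaches {S} ∋ S.
E↔S cannot be blocked by any observed set — no back-door set.
{N}: (i) intercepts every directed E→S path; (ii) no back-door E→{N}; (iii) {E} blocks every back-door {N}→S. Front-door holds.
P(S|do(E)) = Σ_{N} P(N|E) Σ_{E'} P(S|N,E')P(E').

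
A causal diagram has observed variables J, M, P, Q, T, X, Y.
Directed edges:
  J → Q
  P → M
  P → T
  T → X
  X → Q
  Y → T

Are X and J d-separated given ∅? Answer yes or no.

Yes — X ⊥ J | ∅.

Bayes-Ball from X | ∅ reaches {M,P,Q,T,Y}.
J ∉ reach(X|∅) ⇒ X ⊥ J | ∅.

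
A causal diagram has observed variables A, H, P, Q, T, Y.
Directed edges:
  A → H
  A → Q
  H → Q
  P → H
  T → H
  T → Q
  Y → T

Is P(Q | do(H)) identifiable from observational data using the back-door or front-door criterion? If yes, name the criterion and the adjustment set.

desc(H)\{H}={Q}; candidates ⊆ {A,P,T,Y}.
size 0: {}; under {} H still reaches {A,P,Q,T,Y} ∋ Q.
size 1: {A}, {P}, {T} …(+1); under {A} H still reaches {P,Q,T,Y} ∋ Q.
{A,T}: H⊥Q given {A,T} in G with H→· removed — back-door holds.
P(Q|do(H)) = Σ_{A,T} P(Q|H,A,T)·P(A,T).

P(Q|do(H)): backdoor, adjust for {A, T}.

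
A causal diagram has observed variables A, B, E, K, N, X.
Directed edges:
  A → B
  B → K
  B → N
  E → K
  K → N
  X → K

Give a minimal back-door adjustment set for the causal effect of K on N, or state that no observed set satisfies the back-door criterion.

desc(K)\{K}={N}; candidates ⊆ {A,B,E,X}.
size 0: {}; under {} K still reaches {A,B,E,N,X} ∋ N.
{B}: K⊥N given {B} in G with K→· removed — back-door holds.

K→N: minimal back-door set {B}.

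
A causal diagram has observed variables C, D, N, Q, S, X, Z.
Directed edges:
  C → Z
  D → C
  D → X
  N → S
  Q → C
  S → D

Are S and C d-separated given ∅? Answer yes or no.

No — S and C are d-connected given ∅.

Bayes-Ball from S | ∅ reaches {C,D,N,X,Z}.
C ∈ reach(S|∅) ⇒ S ⊥̸ C | ∅.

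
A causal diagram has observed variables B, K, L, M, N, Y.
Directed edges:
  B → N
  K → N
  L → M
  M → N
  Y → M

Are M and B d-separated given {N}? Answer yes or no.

No — M and B are d-connected given {N}.

Bayes-Ball from M | {N} reaches {B,K,L,Y}.
B ∈ reach(M|{N}) ⇒ M ⊥̸ B | {N}.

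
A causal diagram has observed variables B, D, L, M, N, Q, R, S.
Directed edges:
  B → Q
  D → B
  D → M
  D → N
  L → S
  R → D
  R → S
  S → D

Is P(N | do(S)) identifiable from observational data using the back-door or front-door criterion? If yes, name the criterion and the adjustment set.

desc(S)\{S}={B,D,M,N,Q}; candidates ⊆ {L,R}.
size 0: {}; under {} S still reaches {B,D,L,M,N,Q,R} ∋ N.
{R}: S⊥N given {R} in G with S→· removed — back-door holds.
P(N|do(S)) = Σ_{R} P(N|S,R)·P(R).

P(N|do(S)): backdoor, adjust for {R}.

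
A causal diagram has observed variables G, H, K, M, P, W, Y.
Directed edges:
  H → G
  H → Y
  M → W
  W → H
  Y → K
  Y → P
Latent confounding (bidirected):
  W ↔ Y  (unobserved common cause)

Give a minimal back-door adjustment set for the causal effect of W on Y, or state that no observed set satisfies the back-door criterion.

W→Y: no observed back-door set.

desc(W)\{W}={G,H,K,P,Y}; candidates ⊆ {M}.
W↔Y: latent back-door arc(s) into W.
size 0: {}; under {} W still reaches {K,M,P,Y} ∋ Y.
size 1: {M}; under {M} W still reaches {K,P,Y} ∋ Y.
W↔Y cannot be blocked by any observed set — no back-door set.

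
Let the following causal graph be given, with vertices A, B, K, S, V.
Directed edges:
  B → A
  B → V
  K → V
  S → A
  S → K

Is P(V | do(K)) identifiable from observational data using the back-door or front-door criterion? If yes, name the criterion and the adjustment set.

P(V|do(K)): backdoor, adjust for ∅.

desc(K)\{K}={V}; candidates ⊆ {A,B,S}.
∅: K⊥V given ∅ in G with K→· removed — back-door holds.
P(V|do(K)) = P(V|K) — no adjustment needed.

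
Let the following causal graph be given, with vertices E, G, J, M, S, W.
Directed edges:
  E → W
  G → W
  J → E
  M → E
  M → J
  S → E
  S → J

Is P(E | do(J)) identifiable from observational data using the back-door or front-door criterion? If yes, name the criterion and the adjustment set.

desc(J)\{J}={E,W}; candidates ⊆ {G,M,S}.
size 0: {}; under {} J still reaches {E,M,S,W} ∋ E.
size 1: {G}, {M}, {S}; under {G} J still reaches {E,M,S,W} ∋ E.
{M,S}: J⊥E given {M,S} in G with J→· removed — back-door holds.
P(E|do(J)) = Σ_{M,S} P(E|J,M,S)·P(M,S).

P(E|do(J)): backdoor, adjust for {M, S}.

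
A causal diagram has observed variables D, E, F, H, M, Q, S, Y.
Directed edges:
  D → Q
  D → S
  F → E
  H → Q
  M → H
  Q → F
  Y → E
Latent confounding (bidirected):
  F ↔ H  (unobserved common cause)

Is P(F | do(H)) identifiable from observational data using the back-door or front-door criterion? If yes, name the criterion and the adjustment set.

P(F|do(H)): frontdoor, adjust for {Q}.

desc(H)\{H}={E,F,Q}; candidates ⊆ {D,M,S,Y}.
H↔F: latent back-door arc(s) into H.
size 0: {}; under {} H still reaches {E,F,M} ∋ F.
size 1: {D}, {M}, {S} …(+1); under {D} H still reaches {E,F,M} ∋ F.
size 2: {D,M}, {D,S}, {D,Y} …(+3); under {D,M} H still reaches {E,F} ∋ F.
H↔F cannot be blocked by any observed set — no back-door set.
{Q}: (i) intercepts every directed H→F path; (ii) no back-door H→{Q}; (iii) {H} blocks every back-door {Q}→F. Front-door holds.
P(F|do(H)) = Σ_{Q} P(Q|H) Σ_{H'} P(F|Q,H')P(H').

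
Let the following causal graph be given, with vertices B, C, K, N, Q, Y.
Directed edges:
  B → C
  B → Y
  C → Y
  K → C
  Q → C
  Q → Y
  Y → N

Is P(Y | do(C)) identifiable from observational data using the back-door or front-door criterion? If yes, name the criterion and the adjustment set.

P(Y|do(C)): backdoor, adjust for {B, Q}.

desc(C)\{C}={N,Y}; candidates ⊆ {B,K,Q}.
size 0: {}; under {} C still reaches {B,K,N,Q,Y} ∋ Y.
size 1: {B}, {K}, {Q}; under {B} C still reaches {K,N,Q,Y} ∋ Y.
{B,Q}: C⊥Y given {B,Q} in G with C→· removed — back-door holds.
P(Y|do(C)) = Σ_{B,Q} P(Y|C,B,Q)·P(B,Q).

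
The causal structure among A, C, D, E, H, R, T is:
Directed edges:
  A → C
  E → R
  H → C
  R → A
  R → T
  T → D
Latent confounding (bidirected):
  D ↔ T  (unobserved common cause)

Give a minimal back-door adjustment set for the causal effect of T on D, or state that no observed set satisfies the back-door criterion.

desc(T)\{T}={D}; candidates ⊆ {A,C,E,H,R}.
T↔D: latent back-door arc(s) into T.
size 0: {}; under {} T still reaches {A,C,D,E,R} ∋ D.
size 1: {A}, {C}, {E} …(+2); under {A} T still reaches {D,E,R} ∋ D.
size 2: {A,C}, {A,E}, {A,H} …(+7); under {A,C} T still reaches {D,E,R} ∋ D.
T↔D cannot be blocked by any observed set — no back-door set.

T→D: no observed back-door set.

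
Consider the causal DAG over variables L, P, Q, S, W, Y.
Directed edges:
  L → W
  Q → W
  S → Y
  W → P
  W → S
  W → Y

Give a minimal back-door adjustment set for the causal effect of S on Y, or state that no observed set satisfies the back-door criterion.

desc(S)\{S}={Y}; candidates ⊆ {L,P,Q,W}.
size 0: {}; under {} S still reaches {L,P,Q,W,Y} ∋ Y.
{W}: S⊥Y given {W} in G with S→· removed — back-door holds.

S→Y: minimal back-door set {W}.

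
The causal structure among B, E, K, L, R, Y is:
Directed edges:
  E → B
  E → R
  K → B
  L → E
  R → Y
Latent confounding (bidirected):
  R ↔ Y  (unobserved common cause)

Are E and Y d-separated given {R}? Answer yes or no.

No — E and Y are d-connected given {R}.

Bayes-Ball from E | {R} reaches {B,L,Y}.
Y ∈ reach(E|{R}) ⇒ E ⊥̸ Y | {R}.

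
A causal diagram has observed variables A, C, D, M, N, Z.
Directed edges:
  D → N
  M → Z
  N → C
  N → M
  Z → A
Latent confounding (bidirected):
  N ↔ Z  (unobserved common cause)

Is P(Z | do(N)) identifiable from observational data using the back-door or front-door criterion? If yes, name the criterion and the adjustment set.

desc(N)\{N}={A,C,M,Z}; candidates ⊆ {D}.
N↔Z: latent back-door arc(s) into N.
size 0: {}; under {} N still reaches {A,D,Z} ∋ Z.
size 1: {D}; under {D} N still reaches {A,Z} ∋ Z.
N↔Z cannot be blocked by any observed set — no back-door set.
{M}: (i) intercepts every directed N→Z path; (ii) no back-door N→{M}; (iii) {N} blocks every back-door {M}→Z. Front-door holds.
P(Z|do(N)) = Σ_{M} P(M|N) Σ_{N'} P(Z|M,N')P(N').

P(Z|do(N)): frontdoor, adjust for {M}.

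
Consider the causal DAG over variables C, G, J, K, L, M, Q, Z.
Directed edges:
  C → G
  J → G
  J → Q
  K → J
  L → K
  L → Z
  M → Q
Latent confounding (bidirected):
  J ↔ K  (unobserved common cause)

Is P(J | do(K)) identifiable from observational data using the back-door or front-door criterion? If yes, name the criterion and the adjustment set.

desc(K)\{K}={G,J,Q}; candidates ⊆ {C,L,M,Z}.
K↔J: latent back-door arc(s) into K.
size 0: {}; under {} K still reaches {G,J,L,Q,Z} ∋ J.
size 1: {C}, {L}, {M} …(+1); under {C} K still reaches {G,J,L,Q,Z} ∋ J.
size 2: {C,L}, {C,M}, {C,Z} …(+3); under {C,L} K still reaches {G,J,Q} ∋ J.
K↔J cannot be blocked by any observed set — no back-door set.
No mediator lies on a directed K→…→J path.
Neither criterion identifies P(J|do(K)) in this graph.

P(J|do(K)): not identifiable (no BD/FD set).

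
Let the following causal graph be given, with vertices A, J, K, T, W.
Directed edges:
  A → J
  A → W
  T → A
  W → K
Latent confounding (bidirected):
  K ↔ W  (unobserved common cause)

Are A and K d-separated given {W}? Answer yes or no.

Bayes-Ball from A | {W} reaches {J,K,T}.
K ∈ reach(A|{W}) ⇒ A ⊥̸ K | {W}.

No — A and K are d-connected given {W}.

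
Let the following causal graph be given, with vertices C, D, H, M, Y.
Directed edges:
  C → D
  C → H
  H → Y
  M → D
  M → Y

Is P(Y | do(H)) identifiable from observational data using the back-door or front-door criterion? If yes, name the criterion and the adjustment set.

desc(H)\{H}={Y}; candidates ⊆ {C,D,M}.
∅: H⊥Y given ∅ in G with H→· removed — back-door holds.
P(Y|do(H)) = P(Y|H) — no adjustment needed.

P(Y|do(H)): backdoor, adjust for ∅.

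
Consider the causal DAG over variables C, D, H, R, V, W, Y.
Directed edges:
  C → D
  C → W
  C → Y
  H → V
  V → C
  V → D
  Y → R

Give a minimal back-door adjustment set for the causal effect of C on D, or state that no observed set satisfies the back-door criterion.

desc(C)\{C}={D,R,W,Y}; candidates ⊆ {H,V}.
size 0: {}; under {} C still reaches {D,H,V} ∋ D.
{V}: C⊥D given {V} in G with C→· removed — back-door holds.

C→D: minimal back-door set {V}.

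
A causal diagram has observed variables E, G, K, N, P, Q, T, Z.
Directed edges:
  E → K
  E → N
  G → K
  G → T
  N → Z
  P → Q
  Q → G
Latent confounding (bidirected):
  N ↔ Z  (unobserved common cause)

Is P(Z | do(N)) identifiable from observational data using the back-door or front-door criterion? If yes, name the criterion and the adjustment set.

P(Z|do(N)): not identifiable (no BD/FD set).

desc(N)\{N}={Z}; candidates ⊆ {E,G,K,P,Q,T}.
N↔Z: latent back-door arc(s) into N.
size 0: {}; under {} N still reaches {E,K,Z} ∋ Z.
size 1: {E}, {G}, {K} …(+3); under {E} N still reaches {Z} ∋ Z.
size 2: {E,G}, {E,K}, {E,P} …(+12); under {E,G} N still reaches {Z} ∋ Z.
N↔Z cannot be blocked by any observed set — no back-door set.
No mediator lies on a directed N→…→Z path.
Neither criterion identifies P(Z|do(N)) in this graph.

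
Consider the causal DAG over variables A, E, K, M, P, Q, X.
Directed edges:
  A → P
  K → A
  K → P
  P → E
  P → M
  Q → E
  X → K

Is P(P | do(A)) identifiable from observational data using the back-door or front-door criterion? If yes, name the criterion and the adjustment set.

P(P|do(A)): backdoor, adjust for {K}.

desc(A)\{A}={E,M,P}; candidates ⊆ {K,Q,X}.
size 0: {}; under {} A still reaches {E,K,M,P,X} ∋ P.
{K}: A⊥P given {K} in G with A→· removed — back-door holds.
P(P|do(A)) = Σ_{K} P(P|A,K)·P(K).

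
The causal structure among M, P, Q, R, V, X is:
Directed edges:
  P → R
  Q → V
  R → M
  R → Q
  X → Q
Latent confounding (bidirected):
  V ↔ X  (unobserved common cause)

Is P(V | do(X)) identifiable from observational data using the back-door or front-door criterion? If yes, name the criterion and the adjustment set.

desc(X)\{X}={Q,V}; candidates ⊆ {M,P,R}.
X↔V: latent back-door arc(s) into X.
size 0: {}; under {} X still reaches {V} ∋ V.
size 1: {M}, {P}, {R}; under {M} X still reaches {V} ∋ V.
size 2: {M,P}, {M,R}, {P,R}; under {M,P} X still reaches {V} ∋ V.
X↔V cannot be blocked by any observed set — no back-door set.
{Q}: (i) intercepts every directed X→V path; (ii) no back-door X→{Q}; (iii) {X} blocks every back-door {Q}→V. Front-door holds.
P(V|do(X)) = Σ_{Q} P(Q|X) Σ_{X'} P(V|Q,X')P(X').

P(V|do(X)): frontdoor, adjust for {Q}.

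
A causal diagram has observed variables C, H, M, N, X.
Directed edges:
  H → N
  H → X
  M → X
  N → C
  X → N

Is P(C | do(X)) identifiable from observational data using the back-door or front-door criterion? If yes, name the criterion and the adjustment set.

P(C|do(X)): backdoor, adjust for {H}.

desc(X)\{X}={C,N}; candidates ⊆ {H,M}.
size 0: {}; under {} X still reaches {C,H,M,N} ∋ C.
{H}: X⊥C given {H} in G with X→· removed — back-door holds.
P(C|do(X)) = Σ_{H} P(C|X,H)·P(H).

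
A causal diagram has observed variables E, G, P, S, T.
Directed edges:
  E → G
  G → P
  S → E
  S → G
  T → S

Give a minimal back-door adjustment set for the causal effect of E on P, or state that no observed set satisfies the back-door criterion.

E→P: minimal back-door set {S}.

desc(E)\{E}={G,P}; candidates ⊆ {S,T}.
size 0: {}; under {} E still reaches {G,P,S,T} ∋ P.
{S}: E⊥P given {S} in G with E→· removed — back-door holds.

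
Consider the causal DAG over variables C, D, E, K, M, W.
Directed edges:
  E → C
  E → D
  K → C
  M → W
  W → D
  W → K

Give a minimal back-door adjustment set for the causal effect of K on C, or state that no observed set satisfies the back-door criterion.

K→C: minimal back-door set ∅.

desc(K)\{K}={C}; candidates ⊆ {D,E,M,W}.
∅: K⊥C given ∅ in G with K→· removed — back-door holds.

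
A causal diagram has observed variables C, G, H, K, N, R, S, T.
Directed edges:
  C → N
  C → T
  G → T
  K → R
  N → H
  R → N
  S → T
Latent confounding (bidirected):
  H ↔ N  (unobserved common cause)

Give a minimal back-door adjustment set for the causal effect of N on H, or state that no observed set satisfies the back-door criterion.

N→H: no observed back-door set.

desc(N)\{N}={H}; candidates ⊆ {C,G,K,R,S,T}.
N↔H: latent back-door arc(s) into N.
size 0: {}; under {} N still reaches {C,H,K,R,T} ∋ H.
size 1: {C}, {G}, {K} …(+3); under {C} N still reaches {H,K,R} ∋ H.
size 2: {C,G}, {C,K}, {C,R} …(+12); under {C,G} N still reaches {H,K,R} ∋ H.
N↔H cannot be blocked by any observed set — no back-door set.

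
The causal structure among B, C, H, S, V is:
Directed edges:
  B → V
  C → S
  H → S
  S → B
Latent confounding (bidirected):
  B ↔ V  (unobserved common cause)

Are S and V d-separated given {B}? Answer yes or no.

No — S and V are d-connected given {B}.

Bayes-Ball from S | {B} reaches {C,H,V}.
V ∈ reach(S|{B}) ⇒ S ⊥̸ V | {B}.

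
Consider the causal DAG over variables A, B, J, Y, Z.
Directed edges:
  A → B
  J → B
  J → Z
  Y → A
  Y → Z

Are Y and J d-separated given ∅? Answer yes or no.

Yes — Y ⊥ J | ∅.

Bayes-Ball from Y | ∅ reaches {A,B,Z}.
J ∉ reach(Y|∅) ⇒ Y ⊥ J | ∅.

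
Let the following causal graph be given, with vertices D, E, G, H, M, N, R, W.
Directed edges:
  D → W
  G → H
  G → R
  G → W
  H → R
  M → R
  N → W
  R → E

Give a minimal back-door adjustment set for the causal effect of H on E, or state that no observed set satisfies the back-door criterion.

desc(H)\{H}={E,R}; candidates ⊆ {D,G,M,N,W}.
size 0: {}; under {} H still reaches {E,G,R,W} ∋ E.
{G}: H⊥E given {G} in G with H→· removed — back-door holds.

H→E: minimal back-door set {G}.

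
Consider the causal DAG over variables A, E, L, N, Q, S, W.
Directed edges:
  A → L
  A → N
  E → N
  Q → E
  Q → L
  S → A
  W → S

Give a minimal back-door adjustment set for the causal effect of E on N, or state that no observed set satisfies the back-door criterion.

E→N: minimal back-door set ∅.

desc(E)\{E}={N}; candidates ⊆ {A,L,Q,S,W}.
∅: E⊥N given ∅ in G with E→· removed — back-door holds.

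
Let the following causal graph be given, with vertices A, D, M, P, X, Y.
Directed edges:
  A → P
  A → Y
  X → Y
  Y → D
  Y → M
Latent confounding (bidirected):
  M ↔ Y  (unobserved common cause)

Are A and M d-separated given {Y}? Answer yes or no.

Bayes-Ball from A | {Y} reaches {M,P,X}.
M ∈ reach(A|{Y}) ⇒ A ⊥̸ M | {Y}.

No — A and M are d-connected given {Y}.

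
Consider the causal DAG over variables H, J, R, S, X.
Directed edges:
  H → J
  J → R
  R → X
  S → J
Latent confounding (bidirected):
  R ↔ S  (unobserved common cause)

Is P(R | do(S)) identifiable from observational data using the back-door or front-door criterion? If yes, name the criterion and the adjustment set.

desc(S)\{S}={J,R,X}; candidates ⊆ {H}.
S↔R: latent back-door arc(s) into S.
size 0: {}; under {} S still reaches {R,X} ∋ R.
size 1: {H}; under {H} S still reaches {R,X} ∋ R.
S↔R cannot be blocked by any observed set — no back-door set.
{J}: (i) intercepts every directed S→R path; (ii) no back-door S→{J}; (iii) {S} blocks every back-door {J}→R. Front-door holds.
P(R|do(S)) = Σ_{J} P(J|S) Σ_{S'} P(R|J,S')P(S').

P(R|do(S)): frontdoor, adjust for {J}.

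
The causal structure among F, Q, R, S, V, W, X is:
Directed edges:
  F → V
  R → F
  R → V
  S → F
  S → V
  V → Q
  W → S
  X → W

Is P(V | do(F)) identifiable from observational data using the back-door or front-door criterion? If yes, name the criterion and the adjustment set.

P(V|do(F)): backdoor, adjust for {R, S}.

desc(F)\{F}={Q,V}; candidates ⊆ {R,S,W,X}.
size 0: {}; under {} F still reaches {Q,R,S,V,W,X} ∋ V.
size 1: {R}, {S}, {W} …(+1); under {R} F still reaches {Q,S,V,W,X} ∋ V.
{R,S}: F⊥V given {R,S} in G with F→· removed — back-door holds.
P(V|do(F)) = Σ_{R,S} P(V|F,R,S)·P(R,S).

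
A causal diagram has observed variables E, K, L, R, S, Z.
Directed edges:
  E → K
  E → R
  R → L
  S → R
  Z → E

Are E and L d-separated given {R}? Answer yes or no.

Yes — E ⊥ L | {R}.

Bayes-Ball from E | {R} reaches {K,S,Z}.
L ∉ reach(E|{R}) ⇒ E ⊥ L | {R}.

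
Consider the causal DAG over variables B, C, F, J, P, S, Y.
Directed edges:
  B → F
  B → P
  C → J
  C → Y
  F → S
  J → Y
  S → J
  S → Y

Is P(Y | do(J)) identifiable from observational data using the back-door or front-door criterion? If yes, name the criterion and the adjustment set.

P(Y|do(J)): backdoor, adjust for {C, S}.

desc(J)\{J}={Y}; candidates ⊆ {B,C,F,P,S}.
size 0: {}; under {} J still reaches {B,C,F,P,S,Y} ∋ Y.
size 1: {B}, {C}, {F} …(+2); under {B} J still reaches {C,F,S,Y} ∋ Y.
{C,S}: J⊥Y given {C,S} in G with J→· removed — back-door holds.
P(Y|do(J)) = Σ_{C,S} P(Y|J,C,S)·P(C,S).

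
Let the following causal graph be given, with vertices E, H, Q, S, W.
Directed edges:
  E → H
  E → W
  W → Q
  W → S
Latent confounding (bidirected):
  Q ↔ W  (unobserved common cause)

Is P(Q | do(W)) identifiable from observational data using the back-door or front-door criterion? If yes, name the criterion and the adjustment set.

desc(W)\{W}={Q,S}; candidates ⊆ {E,H}.
W↔Q: latent back-door arc(s) into W.
size 0: {}; under {} W still reaches {E,H,Q} ∋ Q.
size 1: {E}, {H}; under {E} W still reaches {Q} ∋ Q.
size 2: {E,H}; under {E,H} W still reaches {Q} ∋ Q.
W↔Q cannot be blocked by any observed set — no back-door set.
No mediator lies on a directed W→…→Q path.
Neither criterion identifies P(Q|do(W)) in this graph.

P(Q|do(W)): not identifiable (no BD/FD set).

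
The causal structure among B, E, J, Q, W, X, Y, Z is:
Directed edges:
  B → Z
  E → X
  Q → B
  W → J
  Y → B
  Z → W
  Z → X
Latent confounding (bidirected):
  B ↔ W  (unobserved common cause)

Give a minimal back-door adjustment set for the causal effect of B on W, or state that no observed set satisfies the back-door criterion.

B→W: no observed back-door set.

desc(B)\{B}={J,W,X,Z}; candidates ⊆ {E,Q,Y}.
B↔W: latent back-door arc(s) into B.
size 0: {}; under {} B still reaches {J,Q,W,Y} ∋ W.
size 1: {E}, {Q}, {Y}; under {E} B still reaches {J,Q,W,Y} ∋ W.
size 2: {E,Q}, {E,Y}, {Q,Y}; under {E,Q} B still reaches {J,W,Y} ∋ W.
B↔W cannot be blocked by any observed set — no back-door set.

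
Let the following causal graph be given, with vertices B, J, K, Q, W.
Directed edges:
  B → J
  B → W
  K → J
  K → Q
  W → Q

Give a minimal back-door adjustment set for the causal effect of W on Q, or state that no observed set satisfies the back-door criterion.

W→Q: minimal back-door set ∅.

desc(W)\{W}={Q}; candidates ⊆ {B,J,K}.
∅: W⊥Q given ∅ in G with W→· removed — back-door holds.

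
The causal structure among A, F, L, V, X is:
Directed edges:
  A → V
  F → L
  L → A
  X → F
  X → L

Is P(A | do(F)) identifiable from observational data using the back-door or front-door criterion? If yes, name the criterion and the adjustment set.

desc(F)\{F}={A,L,V}; candidates ⊆ {X}.
size 0: {}; under {} F still reaches {A,L,V,X} ∋ A.
{X}: F⊥A given {X} in G with F→· removed — back-door holds.
P(A|do(F)) = Σ_{X} P(A|F,X)·P(X).

P(A|do(F)): backdoor, adjust for {X}.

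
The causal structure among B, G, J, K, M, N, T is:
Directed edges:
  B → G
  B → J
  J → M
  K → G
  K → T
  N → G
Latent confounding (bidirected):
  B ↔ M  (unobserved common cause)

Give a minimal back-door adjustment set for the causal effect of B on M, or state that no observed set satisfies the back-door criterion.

desc(B)\{B}={G,J,M}; candidates ⊆ {K,N,T}.
B↔M: latent back-door arc(s) into B.
size 0: {}; under {} B still reaches {M} ∋ M.
size 1: {K}, {N}, {T}; under {K} B still reaches {M} ∋ M.
size 2: {K,N}, {K,T}, {N,T}; under {K,N} B still reaches {M} ∋ M.
B↔M cannot be blocked by any observed set — no back-door set.

B→M: no observed back-door set.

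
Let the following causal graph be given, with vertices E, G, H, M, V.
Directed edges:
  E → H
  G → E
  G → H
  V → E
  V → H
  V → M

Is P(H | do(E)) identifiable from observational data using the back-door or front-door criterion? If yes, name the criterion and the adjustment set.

desc(E)\{E}={H}; candidates ⊆ {G,M,V}.
size 0: {}; under {} E still reaches {G,H,M,V} ∋ H.
size 1: {G}, {M}, {V}; under {G} E still reaches {H,M,V} ∋ H.
{G,V}: E⊥H given {G,V} in G with E→· removed — back-door holds.
P(H|do(E)) = Σ_{G,V} P(H|E,G,V)·P(G,V).

P(H|do(E)): backdoor, adjust for {G, V}.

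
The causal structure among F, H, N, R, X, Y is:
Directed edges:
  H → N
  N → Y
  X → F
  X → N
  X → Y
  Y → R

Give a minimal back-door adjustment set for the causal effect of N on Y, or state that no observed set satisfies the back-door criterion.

N→Y: minimal back-door set {X}.

desc(N)\{N}={R,Y}; candidates ⊆ {F,H,X}.
size 0: {}; under {} N still reaches {F,H,R,X,Y} ∋ Y.
{X}: N⊥Y given {X} in G with N→· removed — back-door holds.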